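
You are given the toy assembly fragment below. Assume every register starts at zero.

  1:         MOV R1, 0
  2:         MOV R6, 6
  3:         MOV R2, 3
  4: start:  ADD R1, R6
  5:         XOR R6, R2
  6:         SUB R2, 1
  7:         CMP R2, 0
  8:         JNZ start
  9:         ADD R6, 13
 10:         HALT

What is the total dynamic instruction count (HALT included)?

20

MOV R1, 0 → R1=0
MOV R6, 6 → R6=6
MOV R2, 3 → R2=3
ADD R1, R6 → R1=0+6=6
XOR R6, R2 → R6=6^3=5
SUB R2, 1 → R2=3-1=2
CMP R2, 0  (cmp 2,0)
JNZ start: taken
ADD R1, R6 → R1=6+5=11
XOR R6, R2 → R6=5^2=7
SUB R2, 1 → R2=2-1=1
CMP R2, 0  (cmp 1,0)
JNZ start: taken
ADD R1, R6 → R1=11+7=18
XOR R6, R2 → R6=7^1=6
SUB R2, 1 → R2=1-1=0
CMP R2, 0  (cmp 0,0)
JNZ start: not taken
ADD R6, 13 → R6=6+13=19
halt.
Total executed instructions: 20.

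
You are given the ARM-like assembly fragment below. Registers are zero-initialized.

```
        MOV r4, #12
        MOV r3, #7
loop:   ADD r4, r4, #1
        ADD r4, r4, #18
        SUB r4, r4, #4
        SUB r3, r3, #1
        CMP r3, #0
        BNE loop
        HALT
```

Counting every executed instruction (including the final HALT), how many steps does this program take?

r4=12
r3=7
r4=12+1=13
r4=13+18=31
r4=31-4=27
r3=7-1=6
CMP r3, #0  (cmp 6,0)
BNE loop: taken
r4=27+1=28
r4=28+18=46
r4=46-4=42
r3=6-1=5
CMP r3, #0  (cmp 5,0)
BNE loop: taken
r4=42+1=43
r4=43+18=61
r4=61-4=57
r3=5-1=4
CMP r3, #0  (cmp 4,0)
BNE loop: taken
r4=57+1=58
r4=58+18=76
r4=76-4=72
r3=4-1=3
CMP r3, #0  (cmp 3,0)
BNE loop: taken
r4=72+1=73
r4=73+18=91
r4=91-4=87
r3=3-1=2
CMP r3, #0  (cmp 2,0)
BNE loop: taken
r4=87+1=88
r4=88+18=106
r4=106-4=102
r3=2-1=1
CMP r3, #0  (cmp 1,0)
BNE loop: taken
r4=102+1=103
r4=103+18=121
r4=121-4=117
r3=1-1=0
CMP r3, #0  (cmp 0,0)
BNE loop: not taken
halt.
Total executed instructions: 45.

45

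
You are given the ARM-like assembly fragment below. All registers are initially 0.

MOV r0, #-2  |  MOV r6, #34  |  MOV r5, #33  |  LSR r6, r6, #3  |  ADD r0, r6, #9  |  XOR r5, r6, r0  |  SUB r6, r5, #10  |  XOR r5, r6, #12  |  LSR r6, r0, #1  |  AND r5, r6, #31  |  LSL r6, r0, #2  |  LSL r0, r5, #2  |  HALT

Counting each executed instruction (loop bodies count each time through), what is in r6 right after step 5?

MOV r0, #-2 → r0=-2
MOV r6, #34 → r6=34
MOV r5, #33 → r5=33
LSR r6, r6, #3 → r6=34>>3=4
ADD r0, r6, #9 → r0=4+9=13
After step 5: r6 = 4.

4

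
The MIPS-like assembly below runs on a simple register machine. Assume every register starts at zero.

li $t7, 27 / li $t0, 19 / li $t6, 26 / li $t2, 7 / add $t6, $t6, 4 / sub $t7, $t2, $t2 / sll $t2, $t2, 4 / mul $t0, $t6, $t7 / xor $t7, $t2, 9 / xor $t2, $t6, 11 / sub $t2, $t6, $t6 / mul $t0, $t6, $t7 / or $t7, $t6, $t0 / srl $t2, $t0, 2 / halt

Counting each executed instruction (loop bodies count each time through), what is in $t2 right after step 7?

112

li $t7, 27 → $t7=27
li $t0, 19 → $t0=19
li $t6, 26 → $t6=26
li $t2, 7 → $t2=7
add $t6, $t6, 4 → $t6=26+4=30
sub $t7, $t2, $t2 → $t7=7-7=0
sll $t2, $t2, 4 → $t2=7<<4=112
After step 7: $t2 = 112.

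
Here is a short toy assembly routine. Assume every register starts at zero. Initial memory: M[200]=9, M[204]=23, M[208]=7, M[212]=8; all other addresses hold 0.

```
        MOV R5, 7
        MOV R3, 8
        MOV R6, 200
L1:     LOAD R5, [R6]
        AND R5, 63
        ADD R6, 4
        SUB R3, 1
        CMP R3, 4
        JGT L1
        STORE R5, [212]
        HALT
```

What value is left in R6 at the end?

MOV R5, 7 → R5=7
MOV R3, 8 → R3=8
MOV R6, 200 → R6=200
LOAD R5, [R6] → R5=M[200]=9
AND R5, 63 → R5=9&63=9
ADD R6, 4 → R6=200+4=204
SUB R3, 1 → R3=8-1=7
CMP R3, 4  (cmp 7,4)
JGT L1: taken
LOAD R5, [R6] → R5=M[204]=23
AND R5, 63 → R5=23&63=23
ADD R6, 4 → R6=204+4=208
SUB R3, 1 → R3=7-1=6
CMP R3, 4  (cmp 6,4)
JGT L1: taken
LOAD R5, [R6] → R5=M[208]=7
AND R5, 63 → R5=7&63=7
ADD R6, 4 → R6=208+4=212
SUB R3, 1 → R3=6-1=5
CMP R3, 4  (cmp 5,4)
JGT L1: taken
LOAD R5, [R6] → R5=M[212]=8
AND R5, 63 → R5=8&63=8
ADD R6, 4 → R6=212+4=216
SUB R3, 1 → R3=5-1=4
CMP R3, 4  (cmp 4,4)
JGT L1: not taken
STORE R5, [212] → M[212]=8
halt.

216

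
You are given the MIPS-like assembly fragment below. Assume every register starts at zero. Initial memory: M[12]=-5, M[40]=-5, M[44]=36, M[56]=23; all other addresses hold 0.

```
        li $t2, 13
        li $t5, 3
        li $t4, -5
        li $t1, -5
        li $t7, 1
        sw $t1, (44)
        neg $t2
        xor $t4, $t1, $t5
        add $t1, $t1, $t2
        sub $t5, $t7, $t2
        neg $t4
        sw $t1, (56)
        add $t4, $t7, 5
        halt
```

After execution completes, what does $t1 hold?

-18

$t2=13
$t5=3
$t4=-5
$t1=-5
$t7=1
sw $t1, (44) → M[44]=-5
$t2=-(13)=-13
$t4=(-5)^3=-8
$t1=(-5)+(-13)=-18
$t5=1-(-13)=14
$t4=-(-8)=8
sw $t1, (56) → M[56]=-18
$t4=1+5=6
halt.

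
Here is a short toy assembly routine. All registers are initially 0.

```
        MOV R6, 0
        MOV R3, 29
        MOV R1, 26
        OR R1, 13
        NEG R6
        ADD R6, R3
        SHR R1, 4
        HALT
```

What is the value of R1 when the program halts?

MOV R6, 0 → R6=0
MOV R3, 29 → R3=29
MOV R1, 26 → R1=26
OR R1, 13 → R1=26|13=31
NEG R6 → R6=-(0)=0
ADD R6, R3 → R6=0+29=29
SHR R1, 4 → R1=31>>4=1
halt.

1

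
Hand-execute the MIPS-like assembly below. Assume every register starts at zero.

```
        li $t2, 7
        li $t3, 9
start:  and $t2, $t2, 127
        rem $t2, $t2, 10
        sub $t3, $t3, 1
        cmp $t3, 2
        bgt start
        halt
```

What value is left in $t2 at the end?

7

$t2=7
$t3=9
$t2=7&127=7
$t2=7%10=7
$t3=9-1=8
cmp $t3, 2  (cmp 8,2)
bgt start: taken
$t2=7&127=7
$t2=7%10=7
$t3=8-1=7
cmp $t3, 2  (cmp 7,2)
bgt start: taken
$t2=7&127=7
$t2=7%10=7
$t3=7-1=6
cmp $t3, 2  (cmp 6,2)
bgt start: taken
$t2=7&127=7
$t2=7%10=7
$t3=6-1=5
cmp $t3, 2  (cmp 5,2)
bgt start: taken
$t2=7&127=7
$t2=7%10=7
$t3=5-1=4
cmp $t3, 2  (cmp 4,2)
bgt start: taken
$t2=7&127=7
$t2=7%10=7
$t3=4-1=3
cmp $t3, 2  (cmp 3,2)
bgt start: taken
$t2=7&127=7
$t2=7%10=7
$t3=3-1=2
cmp $t3, 2  (cmp 2,2)
bgt start: not taken
halt.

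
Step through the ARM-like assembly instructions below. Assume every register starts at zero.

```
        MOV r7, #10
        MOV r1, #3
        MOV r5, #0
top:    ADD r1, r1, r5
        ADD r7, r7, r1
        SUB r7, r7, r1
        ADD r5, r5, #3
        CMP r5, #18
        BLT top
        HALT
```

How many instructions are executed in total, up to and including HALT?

after MOV r7, #10: r7=10
after MOV r1, #3: r1=3
after MOV r5, #0: r5=0
after ADD r1, r1, r5: r1=3+0=3
after ADD r7, r7, r1: r7=10+3=13
after SUB r7, r7, r1: r7=13-3=10
after ADD r5, r5, #3: r5=0+3=3
CMP r5, #18  (cmp 3,18)
BLT top: taken
after ADD r1, r1, r5: r1=3+3=6
after ADD r7, r7, r1: r7=10+6=16
after SUB r7, r7, r1: r7=16-6=10
after ADD r5, r5, #3: r5=3+3=6
CMP r5, #18  (cmp 6,18)
BLT top: taken
after ADD r1, r1, r5: r1=6+6=12
after ADD r7, r7, r1: r7=10+12=22
after SUB r7, r7, r1: r7=22-12=10
after ADD r5, r5, #3: r5=6+3=9
CMP r5, #18  (cmp 9,18)
BLT top: taken
after ADD r1, r1, r5: r1=12+9=21
after ADD r7, r7, r1: r7=10+21=31
after SUB r7, r7, r1: r7=31-21=10
after ADD r5, r5, #3: r5=9+3=12
CMP r5, #18  (cmp 12,18)
BLT top: taken
after ADD r1, r1, r5: r1=21+12=33
after ADD r7, r7, r1: r7=10+33=43
after SUB r7, r7, r1: r7=43-33=10
after ADD r5, r5, #3: r5=12+3=15
CMP r5, #18  (cmp 15,18)
BLT top: taken
after ADD r1, r1, r5: r1=33+15=48
after ADD r7, r7, r1: r7=10+48=58
after SUB r7, r7, r1: r7=58-48=10
after ADD r5, r5, #3: r5=15+3=18
CMP r5, #18  (cmp 18,18)
BLT top: not taken
halt.
Total executed instructions: 40.

40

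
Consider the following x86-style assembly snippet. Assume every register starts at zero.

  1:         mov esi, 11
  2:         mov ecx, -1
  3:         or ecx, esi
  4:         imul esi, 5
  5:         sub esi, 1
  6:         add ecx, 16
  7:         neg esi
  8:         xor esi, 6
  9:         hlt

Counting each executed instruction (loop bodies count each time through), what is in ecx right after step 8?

15

esi=11
ecx=-1
ecx=(-1)|11=-1
esi=11*5=55
esi=55-1=54
ecx=(-1)+16=15
esi=-(54)=-54
esi=(-54)^6=-52
After step 8: ecx = 15.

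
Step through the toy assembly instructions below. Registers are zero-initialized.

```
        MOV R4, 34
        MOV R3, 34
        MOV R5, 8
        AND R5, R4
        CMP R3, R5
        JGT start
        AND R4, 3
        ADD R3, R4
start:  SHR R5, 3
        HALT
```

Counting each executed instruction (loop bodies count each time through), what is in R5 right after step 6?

MOV R4, 34 → R4=34
MOV R3, 34 → R3=34
MOV R5, 8 → R5=8
AND R5, R4 → R5=8&34=0
CMP R3, R5  (cmp 34,0)
JGT start: taken
After step 6: R5 = 0.

0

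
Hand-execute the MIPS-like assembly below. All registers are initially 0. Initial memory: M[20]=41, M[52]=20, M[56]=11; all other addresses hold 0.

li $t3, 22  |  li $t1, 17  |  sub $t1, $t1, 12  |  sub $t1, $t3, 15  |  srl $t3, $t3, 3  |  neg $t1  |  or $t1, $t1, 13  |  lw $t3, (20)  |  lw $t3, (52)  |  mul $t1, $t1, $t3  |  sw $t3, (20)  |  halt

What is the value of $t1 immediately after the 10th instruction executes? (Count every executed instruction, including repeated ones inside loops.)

-60

after li $t3, 22: $t3=22
after li $t1, 17: $t1=17
after sub $t1, $t1, 12: $t1=17-12=5
after sub $t1, $t3, 15: $t1=22-15=7
after srl $t3, $t3, 3: $t3=22>>3=2
after neg $t1: $t1=-(7)=-7
after or $t1, $t1, 13: $t1=(-7)|13=-3
after lw $t3, (20): $t3=M[20]=41
after lw $t3, (52): $t3=M[52]=20
after mul $t1, $t1, $t3: $t1=(-3)*20=-60
After step 10: $t1 = -60.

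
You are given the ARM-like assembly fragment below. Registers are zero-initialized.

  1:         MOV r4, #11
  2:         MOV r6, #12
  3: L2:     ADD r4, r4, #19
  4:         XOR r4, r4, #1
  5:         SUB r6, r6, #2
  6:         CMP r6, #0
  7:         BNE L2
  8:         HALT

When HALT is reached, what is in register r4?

131

after MOV r4, #11: r4=11
after MOV r6, #12: r6=12
after ADD r4, r4, #19: r4=11+19=30
after XOR r4, r4, #1: r4=30^1=31
after SUB r6, r6, #2: r6=12-2=10
CMP r6, #0  (cmp 10,0)
BNE L2: taken
after ADD r4, r4, #19: r4=31+19=50
after XOR r4, r4, #1: r4=50^1=51
after SUB r6, r6, #2: r6=10-2=8
CMP r6, #0  (cmp 8,0)
BNE L2: taken
after ADD r4, r4, #19: r4=51+19=70
after XOR r4, r4, #1: r4=70^1=71
after SUB r6, r6, #2: r6=8-2=6
CMP r6, #0  (cmp 6,0)
BNE L2: taken
after ADD r4, r4, #19: r4=71+19=90
after XOR r4, r4, #1: r4=90^1=91
after SUB r6, r6, #2: r6=6-2=4
CMP r6, #0  (cmp 4,0)
BNE L2: taken
after ADD r4, r4, #19: r4=91+19=110
after XOR r4, r4, #1: r4=110^1=111
after SUB r6, r6, #2: r6=4-2=2
CMP r6, #0  (cmp 2,0)
BNE L2: taken
after ADD r4, r4, #19: r4=111+19=130
after XOR r4, r4, #1: r4=130^1=131
after SUB r6, r6, #2: r6=2-2=0
CMP r6, #0  (cmp 0,0)
BNE L2: not taken
halt.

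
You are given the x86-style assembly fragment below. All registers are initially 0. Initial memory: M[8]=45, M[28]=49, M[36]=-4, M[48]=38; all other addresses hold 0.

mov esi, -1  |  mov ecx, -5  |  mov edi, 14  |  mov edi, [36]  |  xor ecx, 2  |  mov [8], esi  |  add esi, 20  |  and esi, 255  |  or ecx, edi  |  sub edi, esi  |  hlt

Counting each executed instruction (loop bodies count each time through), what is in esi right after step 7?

after mov esi, -1: esi=-1
after mov ecx, -5: ecx=-5
after mov edi, 14: edi=14
after mov edi, [36]: edi=M[36]=-4
after xor ecx, 2: ecx=(-5)^2=-7
mov [8], esi → M[8]=-1
after add esi, 20: esi=(-1)+20=19
After step 7: esi = 19.

19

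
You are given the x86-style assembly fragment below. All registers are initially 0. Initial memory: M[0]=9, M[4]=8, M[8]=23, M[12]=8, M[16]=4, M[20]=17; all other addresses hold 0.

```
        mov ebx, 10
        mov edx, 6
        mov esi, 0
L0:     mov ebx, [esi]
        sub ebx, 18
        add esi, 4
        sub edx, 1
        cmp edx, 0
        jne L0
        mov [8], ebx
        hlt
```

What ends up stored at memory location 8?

mov ebx, 10 → ebx=10
mov edx, 6 → edx=6
mov esi, 0 → esi=0
mov ebx, [esi] → ebx=M[0]=9
sub ebx, 18 → ebx=9-18=-9
add esi, 4 → esi=0+4=4
sub edx, 1 → edx=6-1=5
cmp edx, 0  (cmp 5,0)
jne L0: taken
mov ebx, [esi] → ebx=M[4]=8
sub ebx, 18 → ebx=8-18=-10
add esi, 4 → esi=4+4=8
sub edx, 1 → edx=5-1=4
cmp edx, 0  (cmp 4,0)
jne L0: taken
mov ebx, [esi] → ebx=M[8]=23
sub ebx, 18 → ebx=23-18=5
add esi, 4 → esi=8+4=12
sub edx, 1 → edx=4-1=3
cmp edx, 0  (cmp 3,0)
jne L0: taken
mov ebx, [esi] → ebx=M[12]=8
sub ebx, 18 → ebx=8-18=-10
add esi, 4 → esi=12+4=16
sub edx, 1 → edx=3-1=2
cmp edx, 0  (cmp 2,0)
jne L0: taken
mov ebx, [esi] → ebx=M[16]=4
sub ebx, 18 → ebx=4-18=-14
add esi, 4 → esi=16+4=20
sub edx, 1 → edx=2-1=1
cmp edx, 0  (cmp 1,0)
jne L0: taken
mov ebx, [esi] → ebx=M[20]=17
sub ebx, 18 → ebx=17-18=-1
add esi, 4 → esi=20+4=24
sub edx, 1 → edx=1-1=0
cmp edx, 0  (cmp 0,0)
jne L0: not taken
mov [8], ebx → M[8]=-1
halt.

-1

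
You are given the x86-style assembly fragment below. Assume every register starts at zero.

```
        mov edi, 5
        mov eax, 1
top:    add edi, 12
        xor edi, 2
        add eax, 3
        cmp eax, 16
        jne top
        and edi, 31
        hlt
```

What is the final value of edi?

3

mov edi, 5 → edi=5
mov eax, 1 → eax=1
add edi, 12 → edi=5+12=17
xor edi, 2 → edi=17^2=19
add eax, 3 → eax=1+3=4
cmp eax, 16  (cmp 4,16)
jne top: taken
add edi, 12 → edi=19+12=31
xor edi, 2 → edi=31^2=29
add eax, 3 → eax=4+3=7
cmp eax, 16  (cmp 7,16)
jne top: taken
add edi, 12 → edi=29+12=41
xor edi, 2 → edi=41^2=43
add eax, 3 → eax=7+3=10
cmp eax, 16  (cmp 10,16)
jne top: taken
add edi, 12 → edi=43+12=55
xor edi, 2 → edi=55^2=53
add eax, 3 → eax=10+3=13
cmp eax, 16  (cmp 13,16)
jne top: taken
add edi, 12 → edi=53+12=65
xor edi, 2 → edi=65^2=67
add eax, 3 → eax=13+3=16
cmp eax, 16  (cmp 16,16)
jne top: not taken
and edi, 31 → edi=67&31=3
halt.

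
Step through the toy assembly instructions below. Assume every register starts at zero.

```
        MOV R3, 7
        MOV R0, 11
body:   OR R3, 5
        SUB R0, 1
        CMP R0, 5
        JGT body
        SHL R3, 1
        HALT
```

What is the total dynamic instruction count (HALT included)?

after MOV R3, 7: R3=7
after MOV R0, 11: R0=11
after OR R3, 5: R3=7|5=7
after SUB R0, 1: R0=11-1=10
CMP R0, 5  (cmp 10,5)
JGT body: taken
after OR R3, 5: R3=7|5=7
after SUB R0, 1: R0=10-1=9
CMP R0, 5  (cmp 9,5)
JGT body: taken
after OR R3, 5: R3=7|5=7
after SUB R0, 1: R0=9-1=8
CMP R0, 5  (cmp 8,5)
JGT body: taken
after OR R3, 5: R3=7|5=7
after SUB R0, 1: R0=8-1=7
CMP R0, 5  (cmp 7,5)
JGT body: taken
after OR R3, 5: R3=7|5=7
after SUB R0, 1: R0=7-1=6
CMP R0, 5  (cmp 6,5)
JGT body: taken
after OR R3, 5: R3=7|5=7
after SUB R0, 1: R0=6-1=5
CMP R0, 5  (cmp 5,5)
JGT body: not taken
after SHL R3, 1: R3=7<<1=14
halt.
Total executed instructions: 28.

28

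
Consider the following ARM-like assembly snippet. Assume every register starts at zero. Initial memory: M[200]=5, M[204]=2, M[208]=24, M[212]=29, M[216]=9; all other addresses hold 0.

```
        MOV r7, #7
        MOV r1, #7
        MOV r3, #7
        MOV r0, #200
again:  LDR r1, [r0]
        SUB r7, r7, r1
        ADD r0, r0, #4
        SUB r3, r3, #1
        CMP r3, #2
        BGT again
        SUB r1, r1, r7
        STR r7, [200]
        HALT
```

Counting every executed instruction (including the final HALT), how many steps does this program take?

MOV r7, #7 → r7=7
MOV r1, #7 → r1=7
MOV r3, #7 → r3=7
MOV r0, #200 → r0=200
LDR r1, [r0] → r1=M[200]=5
SUB r7, r7, r1 → r7=7-5=2
ADD r0, r0, #4 → r0=200+4=204
SUB r3, r3, #1 → r3=7-1=6
CMP r3, #2  (cmp 6,2)
BGT again: taken
LDR r1, [r0] → r1=M[204]=2
SUB r7, r7, r1 → r7=2-2=0
ADD r0, r0, #4 → r0=204+4=208
SUB r3, r3, #1 → r3=6-1=5
CMP r3, #2  (cmp 5,2)
BGT again: taken
LDR r1, [r0] → r1=M[208]=24
SUB r7, r7, r1 → r7=0-24=-24
ADD r0, r0, #4 → r0=208+4=212
SUB r3, r3, #1 → r3=5-1=4
CMP r3, #2  (cmp 4,2)
BGT again: taken
LDR r1, [r0] → r1=M[212]=29
SUB r7, r7, r1 → r7=(-24)-29=-53
ADD r0, r0, #4 → r0=212+4=216
SUB r3, r3, #1 → r3=4-1=3
CMP r3, #2  (cmp 3,2)
BGT again: taken
LDR r1, [r0] → r1=M[216]=9
SUB r7, r7, r1 → r7=(-53)-9=-62
ADD r0, r0, #4 → r0=216+4=220
SUB r3, r3, #1 → r3=3-1=2
CMP r3, #2  (cmp 2,2)
BGT again: not taken
SUB r1, r1, r7 → r1=9-(-62)=71
STR r7, [200] → M[200]=-62
halt.
Total executed instructions: 37.

37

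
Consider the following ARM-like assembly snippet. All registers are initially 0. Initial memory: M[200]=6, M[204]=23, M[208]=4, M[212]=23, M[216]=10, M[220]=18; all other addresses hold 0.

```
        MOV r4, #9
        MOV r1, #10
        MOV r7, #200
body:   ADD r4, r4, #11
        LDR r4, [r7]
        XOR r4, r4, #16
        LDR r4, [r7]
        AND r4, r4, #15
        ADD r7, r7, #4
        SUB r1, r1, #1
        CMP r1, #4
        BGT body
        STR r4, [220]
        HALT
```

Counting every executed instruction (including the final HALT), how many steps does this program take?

after MOV r4, #9: r4=9
after MOV r1, #10: r1=10
after MOV r7, #200: r7=200
after ADD r4, r4, #11: r4=9+11=20
after LDR r4, [r7]: r4=M[200]=6
after XOR r4, r4, #16: r4=6^16=22
after LDR r4, [r7]: r4=M[200]=6
after AND r4, r4, #15: r4=6&15=6
after ADD r7, r7, #4: r7=200+4=204
after SUB r1, r1, #1: r1=10-1=9
CMP r1, #4  (cmp 9,4)
BGT body: taken
after ADD r4, r4, #11: r4=6+11=17
after LDR r4, [r7]: r4=M[204]=23
after XOR r4, r4, #16: r4=23^16=7
after LDR r4, [r7]: r4=M[204]=23
after AND r4, r4, #15: r4=23&15=7
after ADD r7, r7, #4: r7=204+4=208
after SUB r1, r1, #1: r1=9-1=8
CMP r1, #4  (cmp 8,4)
BGT body: taken
after ADD r4, r4, #11: r4=7+11=18
after LDR r4, [r7]: r4=M[208]=4
after XOR r4, r4, #16: r4=4^16=20
after LDR r4, [r7]: r4=M[208]=4
after AND r4, r4, #15: r4=4&15=4
after ADD r7, r7, #4: r7=208+4=212
after SUB r1, r1, #1: r1=8-1=7
CMP r1, #4  (cmp 7,4)
BGT body: taken
after ADD r4, r4, #11: r4=4+11=15
after LDR r4, [r7]: r4=M[212]=23
after XOR r4, r4, #16: r4=23^16=7
after LDR r4, [r7]: r4=M[212]=23
after AND r4, r4, #15: r4=23&15=7
after ADD r7, r7, #4: r7=212+4=216
after SUB r1, r1, #1: r1=7-1=6
CMP r1, #4  (cmp 6,4)
BGT body: taken
after ADD r4, r4, #11: r4=7+11=18
after LDR r4, [r7]: r4=M[216]=10
after XOR r4, r4, #16: r4=10^16=26
after LDR r4, [r7]: r4=M[216]=10
after AND r4, r4, #15: r4=10&15=10
after ADD r7, r7, #4: r7=216+4=220
after SUB r1, r1, #1: r1=6-1=5
CMP r1, #4  (cmp 5,4)
BGT body: taken
after ADD r4, r4, #11: r4=10+11=21
after LDR r4, [r7]: r4=M[220]=18
after XOR r4, r4, #16: r4=18^16=2
after LDR r4, [r7]: r4=M[220]=18
after AND r4, r4, #15: r4=18&15=2
after ADD r7, r7, #4: r7=220+4=224
after SUB r1, r1, #1: r1=5-1=4
CMP r1, #4  (cmp 4,4)
BGT body: not taken
STR r4, [220] → M[220]=2
halt.
Total executed instructions: 59.

59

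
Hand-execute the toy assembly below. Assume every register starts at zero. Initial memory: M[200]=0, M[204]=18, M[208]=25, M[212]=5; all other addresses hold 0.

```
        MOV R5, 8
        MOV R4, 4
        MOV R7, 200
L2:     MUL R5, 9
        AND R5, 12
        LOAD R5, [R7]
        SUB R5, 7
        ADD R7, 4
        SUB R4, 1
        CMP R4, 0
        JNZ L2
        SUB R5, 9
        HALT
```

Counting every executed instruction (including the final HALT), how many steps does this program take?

37

after MOV R5, 8: R5=8
after MOV R4, 4: R4=4
after MOV R7, 200: R7=200
after MUL R5, 9: R5=8*9=72
after AND R5, 12: R5=72&12=8
after LOAD R5, [R7]: R5=M[200]=0
after SUB R5, 7: R5=0-7=-7
after ADD R7, 4: R7=200+4=204
after SUB R4, 1: R4=4-1=3
CMP R4, 0  (cmp 3,0)
JNZ L2: taken
after MUL R5, 9: R5=(-7)*9=-63
after AND R5, 12: R5=(-63)&12=0
after LOAD R5, [R7]: R5=M[204]=18
after SUB R5, 7: R5=18-7=11
after ADD R7, 4: R7=204+4=208
after SUB R4, 1: R4=3-1=2
CMP R4, 0  (cmp 2,0)
JNZ L2: taken
after MUL R5, 9: R5=11*9=99
after AND R5, 12: R5=99&12=0
after LOAD R5, [R7]: R5=M[208]=25
after SUB R5, 7: R5=25-7=18
after ADD R7, 4: R7=208+4=212
after SUB R4, 1: R4=2-1=1
CMP R4, 0  (cmp 1,0)
JNZ L2: taken
after MUL R5, 9: R5=18*9=162
after AND R5, 12: R5=162&12=0
after LOAD R5, [R7]: R5=M[212]=5
after SUB R5, 7: R5=5-7=-2
after ADD R7, 4: R7=212+4=216
after SUB R4, 1: R4=1-1=0
CMP R4, 0  (cmp 0,0)
JNZ L2: not taken
after SUB R5, 9: R5=(-2)-9=-11
halt.
Total executed instructions: 37.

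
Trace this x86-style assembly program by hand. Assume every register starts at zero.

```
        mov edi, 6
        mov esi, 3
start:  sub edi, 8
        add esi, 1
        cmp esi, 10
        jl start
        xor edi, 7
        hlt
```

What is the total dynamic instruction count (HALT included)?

after mov edi, 6: edi=6
after mov esi, 3: esi=3
after sub edi, 8: edi=6-8=-2
after add esi, 1: esi=3+1=4
cmp esi, 10  (cmp 4,10)
jl start: taken
after sub edi, 8: edi=(-2)-8=-10
after add esi, 1: esi=4+1=5
cmp esi, 10  (cmp 5,10)
jl start: taken
after sub edi, 8: edi=(-10)-8=-18
after add esi, 1: esi=5+1=6
cmp esi, 10  (cmp 6,10)
jl start: taken
after sub edi, 8: edi=(-18)-8=-26
after add esi, 1: esi=6+1=7
cmp esi, 10  (cmp 7,10)
jl start: taken
after sub edi, 8: edi=(-26)-8=-34
after add esi, 1: esi=7+1=8
cmp esi, 10  (cmp 8,10)
jl start: taken
after sub edi, 8: edi=(-34)-8=-42
after add esi, 1: esi=8+1=9
cmp esi, 10  (cmp 9,10)
jl start: taken
after sub edi, 8: edi=(-42)-8=-50
after add esi, 1: esi=9+1=10
cmp esi, 10  (cmp 10,10)
jl start: not taken
after xor edi, 7: edi=(-50)^7=-55
halt.
Total executed instructions: 32.

32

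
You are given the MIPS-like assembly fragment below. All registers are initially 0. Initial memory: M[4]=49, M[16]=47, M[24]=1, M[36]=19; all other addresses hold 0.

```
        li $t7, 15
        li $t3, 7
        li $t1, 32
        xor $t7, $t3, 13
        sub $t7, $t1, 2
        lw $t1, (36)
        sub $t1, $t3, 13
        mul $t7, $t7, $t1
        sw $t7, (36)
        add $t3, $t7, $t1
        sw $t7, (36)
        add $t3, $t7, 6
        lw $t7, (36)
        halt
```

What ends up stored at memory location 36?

after li $t7, 15: $t7=15
after li $t3, 7: $t3=7
after li $t1, 32: $t1=32
after xor $t7, $t3, 13: $t7=7^13=10
after sub $t7, $t1, 2: $t7=32-2=30
after lw $t1, (36): $t1=M[36]=19
after sub $t1, $t3, 13: $t1=7-13=-6
after mul $t7, $t7, $t1: $t7=30*(-6)=-180
sw $t7, (36) → M[36]=-180
after add $t3, $t7, $t1: $t3=(-180)+(-6)=-186
sw $t7, (36) → M[36]=-180
after add $t3, $t7, 6: $t3=(-180)+6=-174
after lw $t7, (36): $t7=M[36]=-180
halt.

-180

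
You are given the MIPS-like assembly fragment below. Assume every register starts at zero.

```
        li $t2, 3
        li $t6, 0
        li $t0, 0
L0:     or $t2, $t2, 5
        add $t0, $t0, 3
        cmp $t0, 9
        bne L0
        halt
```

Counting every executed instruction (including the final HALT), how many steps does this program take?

16

$t2=3
$t6=0
$t0=0
$t2=3|5=7
$t0=0+3=3
cmp $t0, 9  (cmp 3,9)
bne L0: taken
$t2=7|5=7
$t0=3+3=6
cmp $t0, 9  (cmp 6,9)
bne L0: taken
$t2=7|5=7
$t0=6+3=9
cmp $t0, 9  (cmp 9,9)
bne L0: not taken
halt.
Total executed instructions: 16.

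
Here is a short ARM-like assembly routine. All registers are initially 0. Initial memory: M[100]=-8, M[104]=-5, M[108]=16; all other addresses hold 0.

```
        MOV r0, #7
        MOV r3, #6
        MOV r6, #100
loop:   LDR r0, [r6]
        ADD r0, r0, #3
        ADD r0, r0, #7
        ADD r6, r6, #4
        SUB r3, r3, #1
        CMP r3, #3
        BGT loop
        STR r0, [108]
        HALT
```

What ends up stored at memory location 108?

MOV r0, #7 → r0=7
MOV r3, #6 → r3=6
MOV r6, #100 → r6=100
LDR r0, [r6] → r0=M[100]=-8
ADD r0, r0, #3 → r0=(-8)+3=-5
ADD r0, r0, #7 → r0=(-5)+7=2
ADD r6, r6, #4 → r6=100+4=104
SUB r3, r3, #1 → r3=6-1=5
CMP r3, #3  (cmp 5,3)
BGT loop: taken
LDR r0, [r6] → r0=M[104]=-5
ADD r0, r0, #3 → r0=(-5)+3=-2
ADD r0, r0, #7 → r0=(-2)+7=5
ADD r6, r6, #4 → r6=104+4=108
SUB r3, r3, #1 → r3=5-1=4
CMP r3, #3  (cmp 4,3)
BGT loop: taken
LDR r0, [r6] → r0=M[108]=16
ADD r0, r0, #3 → r0=16+3=19
ADD r0, r0, #7 → r0=19+7=26
ADD r6, r6, #4 → r6=108+4=112
SUB r3, r3, #1 → r3=4-1=3
CMP r3, #3  (cmp 3,3)
BGT loop: not taken
STR r0, [108] → M[108]=26
halt.

26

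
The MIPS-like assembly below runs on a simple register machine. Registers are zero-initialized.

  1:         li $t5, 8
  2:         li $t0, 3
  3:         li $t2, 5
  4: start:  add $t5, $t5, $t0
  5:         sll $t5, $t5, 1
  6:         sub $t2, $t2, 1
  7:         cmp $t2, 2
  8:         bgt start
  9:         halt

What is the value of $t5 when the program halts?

$t5=8
$t0=3
$t2=5
$t5=8+3=11
$t5=11<<1=22
$t2=5-1=4
cmp $t2, 2  (cmp 4,2)
bgt start: taken
$t5=22+3=25
$t5=25<<1=50
$t2=4-1=3
cmp $t2, 2  (cmp 3,2)
bgt start: taken
$t5=50+3=53
$t5=53<<1=106
$t2=3-1=2
cmp $t2, 2  (cmp 2,2)
bgt start: not taken
halt.

106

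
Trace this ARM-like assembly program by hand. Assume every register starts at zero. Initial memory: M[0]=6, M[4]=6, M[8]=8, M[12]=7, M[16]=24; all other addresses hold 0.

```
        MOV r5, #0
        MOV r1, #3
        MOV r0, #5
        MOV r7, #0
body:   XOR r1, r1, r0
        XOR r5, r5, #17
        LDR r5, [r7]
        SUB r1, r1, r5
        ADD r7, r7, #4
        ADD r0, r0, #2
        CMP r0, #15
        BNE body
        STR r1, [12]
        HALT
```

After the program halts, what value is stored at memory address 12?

-15

after MOV r5, #0: r5=0
after MOV r1, #3: r1=3
after MOV r0, #5: r0=5
after MOV r7, #0: r7=0
after XOR r1, r1, r0: r1=3^5=6
after XOR r5, r5, #17: r5=0^17=17
after LDR r5, [r7]: r5=M[0]=6
after SUB r1, r1, r5: r1=6-6=0
after ADD r7, r7, #4: r7=0+4=4
after ADD r0, r0, #2: r0=5+2=7
CMP r0, #15  (cmp 7,15)
BNE body: taken
after XOR r1, r1, r0: r1=0^7=7
after XOR r5, r5, #17: r5=6^17=23
after LDR r5, [r7]: r5=M[4]=6
after SUB r1, r1, r5: r1=7-6=1
after ADD r7, r7, #4: r7=4+4=8
after ADD r0, r0, #2: r0=7+2=9
CMP r0, #15  (cmp 9,15)
BNE body: taken
after XOR r1, r1, r0: r1=1^9=8
after XOR r5, r5, #17: r5=6^17=23
after LDR r5, [r7]: r5=M[8]=8
after SUB r1, r1, r5: r1=8-8=0
after ADD r7, r7, #4: r7=8+4=12
after ADD r0, r0, #2: r0=9+2=11
CMP r0, #15  (cmp 11,15)
BNE body: taken
after XOR r1, r1, r0: r1=0^11=11
after XOR r5, r5, #17: r5=8^17=25
after LDR r5, [r7]: r5=M[12]=7
after SUB r1, r1, r5: r1=11-7=4
after ADD r7, r7, #4: r7=12+4=16
after ADD r0, r0, #2: r0=11+2=13
CMP r0, #15  (cmp 13,15)
BNE body: taken
after XOR r1, r1, r0: r1=4^13=9
after XOR r5, r5, #17: r5=7^17=22
after LDR r5, [r7]: r5=M[16]=24
after SUB r1, r1, r5: r1=9-24=-15
after ADD r7, r7, #4: r7=16+4=20
after ADD r0, r0, #2: r0=13+2=15
CMP r0, #15  (cmp 15,15)
BNE body: not taken
STR r1, [12] → M[12]=-15
halt.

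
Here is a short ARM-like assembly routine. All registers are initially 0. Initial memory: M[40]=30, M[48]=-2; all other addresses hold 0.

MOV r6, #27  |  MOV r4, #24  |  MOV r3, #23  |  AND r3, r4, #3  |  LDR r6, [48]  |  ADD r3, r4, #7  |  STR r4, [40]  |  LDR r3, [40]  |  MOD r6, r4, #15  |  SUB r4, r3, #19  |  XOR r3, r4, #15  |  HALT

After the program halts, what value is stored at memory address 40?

after MOV r6, #27: r6=27
after MOV r4, #24: r4=24
after MOV r3, #23: r3=23
after AND r3, r4, #3: r3=24&3=0
after LDR r6, [48]: r6=M[48]=-2
after ADD r3, r4, #7: r3=24+7=31
STR r4, [40] → M[40]=24
after LDR r3, [40]: r3=M[40]=24
after MOD r6, r4, #15: r6=24%15=9
after SUB r4, r3, #19: r4=24-19=5
after XOR r3, r4, #15: r3=5^15=10
halt.

24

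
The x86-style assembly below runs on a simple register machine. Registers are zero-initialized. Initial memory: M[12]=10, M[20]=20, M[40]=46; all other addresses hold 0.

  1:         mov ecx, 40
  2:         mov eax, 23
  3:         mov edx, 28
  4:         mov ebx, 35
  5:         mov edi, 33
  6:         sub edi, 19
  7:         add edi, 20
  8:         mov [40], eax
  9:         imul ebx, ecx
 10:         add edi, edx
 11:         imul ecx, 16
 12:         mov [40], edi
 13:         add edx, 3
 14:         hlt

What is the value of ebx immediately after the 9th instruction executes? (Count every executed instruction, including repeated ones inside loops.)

1400

after mov ecx, 40: ecx=40
after mov eax, 23: eax=23
after mov edx, 28: edx=28
after mov ebx, 35: ebx=35
after mov edi, 33: edi=33
after sub edi, 19: edi=33-19=14
after add edi, 20: edi=14+20=34
mov [40], eax → M[40]=23
after imul ebx, ecx: ebx=35*40=1400
After step 9: ebx = 1400.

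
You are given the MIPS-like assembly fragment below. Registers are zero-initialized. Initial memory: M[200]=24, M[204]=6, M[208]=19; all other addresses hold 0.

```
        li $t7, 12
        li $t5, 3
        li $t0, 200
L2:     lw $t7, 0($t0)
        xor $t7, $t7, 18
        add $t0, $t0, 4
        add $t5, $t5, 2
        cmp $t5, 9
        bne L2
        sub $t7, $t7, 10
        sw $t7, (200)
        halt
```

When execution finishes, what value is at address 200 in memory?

-9

$t7=12
$t5=3
$t0=200
$t7=M[200]=24
$t7=24^18=10
$t0=200+4=204
$t5=3+2=5
cmp $t5, 9  (cmp 5,9)
bne L2: taken
$t7=M[204]=6
$t7=6^18=20
$t0=204+4=208
$t5=5+2=7
cmp $t5, 9  (cmp 7,9)
bne L2: taken
$t7=M[208]=19
$t7=19^18=1
$t0=208+4=212
$t5=7+2=9
cmp $t5, 9  (cmp 9,9)
bne L2: not taken
$t7=1-10=-9
sw $t7, (200) → M[200]=-9
halt.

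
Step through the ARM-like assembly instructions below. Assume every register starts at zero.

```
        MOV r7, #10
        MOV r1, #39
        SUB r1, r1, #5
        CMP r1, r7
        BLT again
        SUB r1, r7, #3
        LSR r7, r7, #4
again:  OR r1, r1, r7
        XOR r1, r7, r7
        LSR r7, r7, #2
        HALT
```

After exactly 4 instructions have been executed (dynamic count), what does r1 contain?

34

r7=10
r1=39
r1=39-5=34
CMP r1, r7  (cmp 34,10)
After step 4: r1 = 34.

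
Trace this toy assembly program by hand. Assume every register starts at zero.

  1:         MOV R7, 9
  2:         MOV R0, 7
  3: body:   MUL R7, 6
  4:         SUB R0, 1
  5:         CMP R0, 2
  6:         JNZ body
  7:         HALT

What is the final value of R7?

R7=9
R0=7
R7=9*6=54
R0=7-1=6
CMP R0, 2  (cmp 6,2)
JNZ body: taken
R7=54*6=324
R0=6-1=5
CMP R0, 2  (cmp 5,2)
JNZ body: taken
R7=324*6=1944
R0=5-1=4
CMP R0, 2  (cmp 4,2)
JNZ body: taken
R7=1944*6=11664
R0=4-1=3
CMP R0, 2  (cmp 3,2)
JNZ body: taken
R7=11664*6=69984
R0=3-1=2
CMP R0, 2  (cmp 2,2)
JNZ body: not taken
halt.

69984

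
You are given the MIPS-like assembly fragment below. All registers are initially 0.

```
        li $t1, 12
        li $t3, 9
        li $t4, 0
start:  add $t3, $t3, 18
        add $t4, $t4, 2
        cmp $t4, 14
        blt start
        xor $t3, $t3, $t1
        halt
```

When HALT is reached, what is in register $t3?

li $t1, 12 → $t1=12
li $t3, 9 → $t3=9
li $t4, 0 → $t4=0
add $t3, $t3, 18 → $t3=9+18=27
add $t4, $t4, 2 → $t4=0+2=2
cmp $t4, 14  (cmp 2,14)
blt start: taken
add $t3, $t3, 18 → $t3=27+18=45
add $t4, $t4, 2 → $t4=2+2=4
cmp $t4, 14  (cmp 4,14)
blt start: taken
add $t3, $t3, 18 → $t3=45+18=63
add $t4, $t4, 2 → $t4=4+2=6
cmp $t4, 14  (cmp 6,14)
blt start: taken
add $t3, $t3, 18 → $t3=63+18=81
add $t4, $t4, 2 → $t4=6+2=8
cmp $t4, 14  (cmp 8,14)
blt start: taken
add $t3, $t3, 18 → $t3=81+18=99
add $t4, $t4, 2 → $t4=8+2=10
cmp $t4, 14  (cmp 10,14)
blt start: taken
add $t3, $t3, 18 → $t3=99+18=117
add $t4, $t4, 2 → $t4=10+2=12
cmp $t4, 14  (cmp 12,14)
blt start: taken
add $t3, $t3, 18 → $t3=117+18=135
add $t4, $t4, 2 → $t4=12+2=14
cmp $t4, 14  (cmp 14,14)
blt start: not taken
xor $t3, $t3, $t1 → $t3=135^12=139
halt.

139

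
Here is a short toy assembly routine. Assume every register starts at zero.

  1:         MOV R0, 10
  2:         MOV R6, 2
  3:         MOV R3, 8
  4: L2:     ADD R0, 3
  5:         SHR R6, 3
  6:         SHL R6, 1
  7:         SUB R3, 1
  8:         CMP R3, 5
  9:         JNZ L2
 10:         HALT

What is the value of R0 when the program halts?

19

after MOV R0, 10: R0=10
after MOV R6, 2: R6=2
after MOV R3, 8: R3=8
after ADD R0, 3: R0=10+3=13
after SHR R6, 3: R6=2>>3=0
after SHL R6, 1: R6=0<<1=0
after SUB R3, 1: R3=8-1=7
CMP R3, 5  (cmp 7,5)
JNZ L2: taken
after ADD R0, 3: R0=13+3=16
after SHR R6, 3: R6=0>>3=0
after SHL R6, 1: R6=0<<1=0
after SUB R3, 1: R3=7-1=6
CMP R3, 5  (cmp 6,5)
JNZ L2: taken
after ADD R0, 3: R0=16+3=19
after SHR R6, 3: R6=0>>3=0
after SHL R6, 1: R6=0<<1=0
after SUB R3, 1: R3=6-1=5
CMP R3, 5  (cmp 5,5)
JNZ L2: not taken
halt.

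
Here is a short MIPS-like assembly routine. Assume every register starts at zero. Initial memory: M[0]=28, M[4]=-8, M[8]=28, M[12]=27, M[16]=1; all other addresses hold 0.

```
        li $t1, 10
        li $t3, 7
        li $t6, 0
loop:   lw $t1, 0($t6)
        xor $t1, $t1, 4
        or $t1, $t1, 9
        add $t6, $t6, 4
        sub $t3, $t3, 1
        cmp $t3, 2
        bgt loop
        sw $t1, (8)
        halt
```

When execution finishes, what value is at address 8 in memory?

13

$t1=10
$t3=7
$t6=0
$t1=M[0]=28
$t1=28^4=24
$t1=24|9=25
$t6=0+4=4
$t3=7-1=6
cmp $t3, 2  (cmp 6,2)
bgt loop: taken
$t1=M[4]=-8
$t1=(-8)^4=-4
$t1=(-4)|9=-3
$t6=4+4=8
$t3=6-1=5
cmp $t3, 2  (cmp 5,2)
bgt loop: taken
$t1=M[8]=28
$t1=28^4=24
$t1=24|9=25
$t6=8+4=12
$t3=5-1=4
cmp $t3, 2  (cmp 4,2)
bgt loop: taken
$t1=M[12]=27
$t1=27^4=31
$t1=31|9=31
$t6=12+4=16
$t3=4-1=3
cmp $t3, 2  (cmp 3,2)
bgt loop: taken
$t1=M[16]=1
$t1=1^4=5
$t1=5|9=13
$t6=16+4=20
$t3=3-1=2
cmp $t3, 2  (cmp 2,2)
bgt loop: not taken
sw $t1, (8) → M[8]=13
halt.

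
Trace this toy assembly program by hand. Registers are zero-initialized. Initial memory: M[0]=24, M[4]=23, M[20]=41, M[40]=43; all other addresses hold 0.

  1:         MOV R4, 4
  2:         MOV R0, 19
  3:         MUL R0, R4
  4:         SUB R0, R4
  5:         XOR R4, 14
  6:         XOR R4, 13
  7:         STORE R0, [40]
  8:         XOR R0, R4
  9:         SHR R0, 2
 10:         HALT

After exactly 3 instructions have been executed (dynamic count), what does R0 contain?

76

after MOV R4, 4: R4=4
after MOV R0, 19: R0=19
after MUL R0, R4: R0=19*4=76
After step 3: R0 = 76.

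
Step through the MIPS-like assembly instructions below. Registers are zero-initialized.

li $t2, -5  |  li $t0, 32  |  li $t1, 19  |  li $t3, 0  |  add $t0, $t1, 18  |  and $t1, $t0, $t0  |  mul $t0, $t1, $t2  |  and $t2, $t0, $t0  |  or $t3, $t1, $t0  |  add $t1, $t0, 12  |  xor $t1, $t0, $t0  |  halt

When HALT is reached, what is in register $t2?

$t2=-5
$t0=32
$t1=19
$t3=0
$t0=19+18=37
$t1=37&37=37
$t0=37*(-5)=-185
$t2=(-185)&(-185)=-185
$t3=37|(-185)=-153
$t1=(-185)+12=-173
$t1=(-185)^(-185)=0
halt.

-185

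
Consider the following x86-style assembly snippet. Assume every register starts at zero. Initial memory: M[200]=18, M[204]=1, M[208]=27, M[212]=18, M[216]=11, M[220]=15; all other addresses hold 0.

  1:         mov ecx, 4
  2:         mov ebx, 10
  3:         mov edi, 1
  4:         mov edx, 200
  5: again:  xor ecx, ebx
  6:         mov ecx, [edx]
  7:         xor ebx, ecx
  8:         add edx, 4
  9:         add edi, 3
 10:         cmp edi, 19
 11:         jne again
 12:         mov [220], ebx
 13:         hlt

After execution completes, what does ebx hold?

after mov ecx, 4: ecx=4
after mov ebx, 10: ebx=10
after mov edi, 1: edi=1
after mov edx, 200: edx=200
after xor ecx, ebx: ecx=4^10=14
after mov ecx, [edx]: ecx=M[200]=18
after xor ebx, ecx: ebx=10^18=24
after add edx, 4: edx=200+4=204
after add edi, 3: edi=1+3=4
cmp edi, 19  (cmp 4,19)
jne again: taken
after xor ecx, ebx: ecx=18^24=10
after mov ecx, [edx]: ecx=M[204]=1
after xor ebx, ecx: ebx=24^1=25
after add edx, 4: edx=204+4=208
after add edi, 3: edi=4+3=7
cmp edi, 19  (cmp 7,19)
jne again: taken
after xor ecx, ebx: ecx=1^25=24
after mov ecx, [edx]: ecx=M[208]=27
after xor ebx, ecx: ebx=25^27=2
after add edx, 4: edx=208+4=212
after add edi, 3: edi=7+3=10
cmp edi, 19  (cmp 10,19)
jne again: taken
after xor ecx, ebx: ecx=27^2=25
after mov ecx, [edx]: ecx=M[212]=18
after xor ebx, ecx: ebx=2^18=16
after add edx, 4: edx=212+4=216
after add edi, 3: edi=10+3=13
cmp edi, 19  (cmp 13,19)
jne again: taken
after xor ecx, ebx: ecx=18^16=2
after mov ecx, [edx]: ecx=M[216]=11
after xor ebx, ecx: ebx=16^11=27
after add edx, 4: edx=216+4=220
after add edi, 3: edi=13+3=16
cmp edi, 19  (cmp 16,19)
jne again: taken
after xor ecx, ebx: ecx=11^27=16
after mov ecx, [edx]: ecx=M[220]=15
after xor ebx, ecx: ebx=27^15=20
after add edx, 4: edx=220+4=224
after add edi, 3: edi=16+3=19
cmp edi, 19  (cmp 19,19)
jne again: not taken
mov [220], ebx → M[220]=20
halt.

20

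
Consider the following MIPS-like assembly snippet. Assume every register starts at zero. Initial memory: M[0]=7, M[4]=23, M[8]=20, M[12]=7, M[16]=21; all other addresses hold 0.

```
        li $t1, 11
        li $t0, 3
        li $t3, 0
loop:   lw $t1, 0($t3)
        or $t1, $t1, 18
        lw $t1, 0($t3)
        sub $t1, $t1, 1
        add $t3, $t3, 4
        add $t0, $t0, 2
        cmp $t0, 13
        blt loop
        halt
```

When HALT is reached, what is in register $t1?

li $t1, 11 → $t1=11
li $t0, 3 → $t0=3
li $t3, 0 → $t3=0
lw $t1, 0($t3) → $t1=M[0]=7
or $t1, $t1, 18 → $t1=7|18=23
lw $t1, 0($t3) → $t1=M[0]=7
sub $t1, $t1, 1 → $t1=7-1=6
add $t3, $t3, 4 → $t3=0+4=4
add $t0, $t0, 2 → $t0=3+2=5
cmp $t0, 13  (cmp 5,13)
blt loop: taken
lw $t1, 0($t3) → $t1=M[4]=23
or $t1, $t1, 18 → $t1=23|18=23
lw $t1, 0($t3) → $t1=M[4]=23
sub $t1, $t1, 1 → $t1=23-1=22
add $t3, $t3, 4 → $t3=4+4=8
add $t0, $t0, 2 → $t0=5+2=7
cmp $t0, 13  (cmp 7,13)
blt loop: taken
lw $t1, 0($t3) → $t1=M[8]=20
or $t1, $t1, 18 → $t1=20|18=22
lw $t1, 0($t3) → $t1=M[8]=20
sub $t1, $t1, 1 → $t1=20-1=19
add $t3, $t3, 4 → $t3=8+4=12
add $t0, $t0, 2 → $t0=7+2=9
cmp $t0, 13  (cmp 9,13)
blt loop: taken
lw $t1, 0($t3) → $t1=M[12]=7
or $t1, $t1, 18 → $t1=7|18=23
lw $t1, 0($t3) → $t1=M[12]=7
sub $t1, $t1, 1 → $t1=7-1=6
add $t3, $t3, 4 → $t3=12+4=16
add $t0, $t0, 2 → $t0=9+2=11
cmp $t0, 13  (cmp 11,13)
blt loop: taken
lw $t1, 0($t3) → $t1=M[16]=21
or $t1, $t1, 18 → $t1=21|18=23
lw $t1, 0($t3) → $t1=M[16]=21
sub $t1, $t1, 1 → $t1=21-1=20
add $t3, $t3, 4 → $t3=16+4=20
add $t0, $t0, 2 → $t0=11+2=13
cmp $t0, 13  (cmp 13,13)
blt loop: not taken
halt.

20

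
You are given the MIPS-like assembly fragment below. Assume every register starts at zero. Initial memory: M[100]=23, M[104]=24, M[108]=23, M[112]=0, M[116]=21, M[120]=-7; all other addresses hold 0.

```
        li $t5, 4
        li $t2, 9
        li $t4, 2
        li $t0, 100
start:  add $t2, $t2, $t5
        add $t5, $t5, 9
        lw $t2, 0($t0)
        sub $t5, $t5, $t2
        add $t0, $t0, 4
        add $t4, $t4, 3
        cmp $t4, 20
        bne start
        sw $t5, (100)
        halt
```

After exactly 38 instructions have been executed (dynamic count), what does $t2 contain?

after li $t5, 4: $t5=4
after li $t2, 9: $t2=9
after li $t4, 2: $t4=2
after li $t0, 100: $t0=100
after add $t2, $t2, $t5: $t2=9+4=13
after add $t5, $t5, 9: $t5=4+9=13
after lw $t2, 0($t0): $t2=M[100]=23
after sub $t5, $t5, $t2: $t5=13-23=-10
after add $t0, $t0, 4: $t0=100+4=104
after add $t4, $t4, 3: $t4=2+3=5
cmp $t4, 20  (cmp 5,20)
bne start: taken
after add $t2, $t2, $t5: $t2=23+(-10)=13
after add $t5, $t5, 9: $t5=(-10)+9=-1
after lw $t2, 0($t0): $t2=M[104]=24
after sub $t5, $t5, $t2: $t5=(-1)-24=-25
after add $t0, $t0, 4: $t0=104+4=108
after add $t4, $t4, 3: $t4=5+3=8
cmp $t4, 20  (cmp 8,20)
bne start: taken
after add $t2, $t2, $t5: $t2=24+(-25)=-1
after add $t5, $t5, 9: $t5=(-25)+9=-16
after lw $t2, 0($t0): $t2=M[108]=23
after sub $t5, $t5, $t2: $t5=(-16)-23=-39
after add $t0, $t0, 4: $t0=108+4=112
after add $t4, $t4, 3: $t4=8+3=11
cmp $t4, 20  (cmp 11,20)
bne start: taken
after add $t2, $t2, $t5: $t2=23+(-39)=-16
after add $t5, $t5, 9: $t5=(-39)+9=-30
after lw $t2, 0($t0): $t2=M[112]=0
after sub $t5, $t5, $t2: $t5=(-30)-0=-30
after add $t0, $t0, 4: $t0=112+4=116
after add $t4, $t4, 3: $t4=11+3=14
cmp $t4, 20  (cmp 14,20)
bne start: taken
after add $t2, $t2, $t5: $t2=0+(-30)=-30
after add $t5, $t5, 9: $t5=(-30)+9=-21
After step 38: $t2 = -30.

-30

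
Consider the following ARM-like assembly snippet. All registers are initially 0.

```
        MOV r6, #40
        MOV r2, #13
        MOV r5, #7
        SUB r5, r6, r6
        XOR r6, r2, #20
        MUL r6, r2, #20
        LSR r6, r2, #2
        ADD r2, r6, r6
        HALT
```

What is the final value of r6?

r6=40
r2=13
r5=7
r5=40-40=0
r6=13^20=25
r6=13*20=260
r6=13>>2=3
r2=3+3=6
halt.

3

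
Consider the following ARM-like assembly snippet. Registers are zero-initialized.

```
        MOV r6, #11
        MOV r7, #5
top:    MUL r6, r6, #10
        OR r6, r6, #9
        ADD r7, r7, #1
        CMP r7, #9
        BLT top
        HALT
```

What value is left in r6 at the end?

r6=11
r7=5
r6=11*10=110
r6=110|9=111
r7=5+1=6
CMP r7, #9  (cmp 6,9)
BLT top: taken
r6=111*10=1110
r6=1110|9=1119
r7=6+1=7
CMP r7, #9  (cmp 7,9)
BLT top: taken
r6=1119*10=11190
r6=11190|9=11199
r7=7+1=8
CMP r7, #9  (cmp 8,9)
BLT top: taken
r6=11199*10=111990
r6=111990|9=111999
r7=8+1=9
CMP r7, #9  (cmp 9,9)
BLT top: not taken
halt.

111999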